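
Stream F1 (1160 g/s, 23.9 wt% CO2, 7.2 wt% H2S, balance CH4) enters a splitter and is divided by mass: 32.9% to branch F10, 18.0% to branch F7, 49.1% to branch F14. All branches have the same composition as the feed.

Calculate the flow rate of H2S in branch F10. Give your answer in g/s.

Branch F10 total = 0.329×1160 = 381.64 g/s.
H2S in F10 = 0.072×381.64 = 27.478 g/s.

27.48 g/s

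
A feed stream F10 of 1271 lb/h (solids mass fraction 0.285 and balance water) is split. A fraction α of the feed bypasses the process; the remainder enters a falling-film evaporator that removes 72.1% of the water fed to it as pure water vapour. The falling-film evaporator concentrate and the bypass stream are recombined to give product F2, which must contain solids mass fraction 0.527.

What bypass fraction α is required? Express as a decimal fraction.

0.109

All 1271×0.285 = 362.23 lb/h of solids reaches F2, so F2 = 362.23/0.527 = 687.35 lb/h and vapour = 583.65 lb/h.
The evaporator receives (1−α)·1271 of feed at 0.715 water and removes 0.721 of that water:
0.721×0.715×(1−α)×1271 = 583.65
(1−α) = 583.65/655.22 = 0.8908;  α = 0.1092.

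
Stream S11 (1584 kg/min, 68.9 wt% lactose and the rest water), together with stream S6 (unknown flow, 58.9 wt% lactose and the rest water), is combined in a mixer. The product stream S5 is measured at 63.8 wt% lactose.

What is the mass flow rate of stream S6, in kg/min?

Let S6 be the unknown flow. Total out = 1584 + S6.
lactose balance: 1091.4 + 0.589·S6 = 0.638·(1584 + S6)
(0.589 − 0.638)·S6 = 0.638×1584 − 1091.4 = -80.784
S6 = -80.784 / -0.049 = 1648.7 kg/min

1649 kg/min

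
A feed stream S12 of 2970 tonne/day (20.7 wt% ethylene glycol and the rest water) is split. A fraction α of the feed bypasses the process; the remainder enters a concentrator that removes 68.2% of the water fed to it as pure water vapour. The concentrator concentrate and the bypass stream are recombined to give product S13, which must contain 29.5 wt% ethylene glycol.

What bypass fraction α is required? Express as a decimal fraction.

0.448

All 2970×0.207 = 614.79 tonne/day of ethylene glycol reaches S13, so S13 = 614.79/0.295 = 2084 tonne/day and vapour = 885.97 tonne/day.
The evaporator receives (1−α)·2970 of feed at 0.793 water and removes 0.682 of that water:
0.682×0.793×(1−α)×2970 = 885.97
(1−α) = 885.97/1606.3 = 0.5516;  α = 0.4484.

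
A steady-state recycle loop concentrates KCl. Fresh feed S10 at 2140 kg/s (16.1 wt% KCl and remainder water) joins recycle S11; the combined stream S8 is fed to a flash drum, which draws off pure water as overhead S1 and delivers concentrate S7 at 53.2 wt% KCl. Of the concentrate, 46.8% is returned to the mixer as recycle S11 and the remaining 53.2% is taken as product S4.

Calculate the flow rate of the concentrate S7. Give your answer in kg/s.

Overall KCl balance (none leaves overhead): KCl in fresh feed = KCl in product, i.e. 2140×0.161 = (1−0.468)·S7·0.532.
S7 = 344.54/(0.532×0.532) = 1217.4 kg/s.

1217 kg/s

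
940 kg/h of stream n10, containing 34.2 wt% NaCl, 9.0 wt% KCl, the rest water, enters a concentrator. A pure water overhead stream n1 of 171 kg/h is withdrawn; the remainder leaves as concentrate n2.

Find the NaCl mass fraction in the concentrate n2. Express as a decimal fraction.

NaCl is not removed: 940×0.342 = 321.48 kg/h of NaCl enters n2.
Concentrate = 940 − 171 = 769 kg/h.
Mass fraction = 321.48/769 = 0.4180.

0.4180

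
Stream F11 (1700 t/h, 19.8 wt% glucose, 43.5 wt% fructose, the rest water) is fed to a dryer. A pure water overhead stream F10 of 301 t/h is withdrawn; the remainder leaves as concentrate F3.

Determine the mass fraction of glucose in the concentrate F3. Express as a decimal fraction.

glucose is not removed: 1700×0.198 = 336.6 t/h of glucose enters F3.
Concentrate = 1700 − 301 = 1399 t/h.
Mass fraction = 336.6/1399 = 0.241.

0.241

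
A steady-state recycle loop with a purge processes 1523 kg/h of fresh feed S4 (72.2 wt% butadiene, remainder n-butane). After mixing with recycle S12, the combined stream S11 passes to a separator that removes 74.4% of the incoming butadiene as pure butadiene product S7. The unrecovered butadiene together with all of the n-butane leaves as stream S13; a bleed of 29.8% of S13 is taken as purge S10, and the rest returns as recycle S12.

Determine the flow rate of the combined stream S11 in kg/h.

2761 kg/h

n-butane enters only via S4 and leaves only via the purge: 1523×0.278 = 0.298×(n-butane in S13), and the separator passes all n-butane, so n-butane in S11 = n-butane in S13 = 1420.8 kg/h.
butadiene in S11: m_A = 1523×0.722 + (1−0.298)·(1−0.744)·m_A, so m_A = 1099.6/0.8203 = 1340.5 kg/h.
S11 = 1340.5 + 1420.8 = 2761.3 kg/h.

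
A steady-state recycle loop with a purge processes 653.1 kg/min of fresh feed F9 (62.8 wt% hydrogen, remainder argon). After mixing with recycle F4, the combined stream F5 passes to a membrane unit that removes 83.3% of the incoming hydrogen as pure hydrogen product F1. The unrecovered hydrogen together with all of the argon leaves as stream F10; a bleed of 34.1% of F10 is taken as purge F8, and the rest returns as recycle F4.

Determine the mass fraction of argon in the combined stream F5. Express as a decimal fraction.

0.607

argon enters only via F9 and leaves only via the purge: 653.1×0.372 = 0.341×(argon in F10), and the membrane unit passes all argon, so argon in F5 = argon in F10 = 712.47 kg/min.
hydrogen in F5: m_A = 653.1×0.628 + (1−0.341)·(1−0.833)·m_A, so m_A = 410.15/0.8899 = 460.87 kg/min.
F5 = 460.87 + 712.47 = 1173.3 kg/min.
argon fraction in F5 = 712.47/1173.3 = 0.607.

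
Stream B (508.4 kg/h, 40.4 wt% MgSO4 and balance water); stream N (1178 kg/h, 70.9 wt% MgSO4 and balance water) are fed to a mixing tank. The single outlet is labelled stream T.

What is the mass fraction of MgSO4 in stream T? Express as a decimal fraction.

0.6171

Total flow out = 508.4 + 1178 = 1686.4 kg/h.
MgSO4 in = 508.4×0.404 + 1178×0.709 = 1040.6 kg/h.
MgSO4 mass fraction in T = 1040.6/1686.4 = 0.6171.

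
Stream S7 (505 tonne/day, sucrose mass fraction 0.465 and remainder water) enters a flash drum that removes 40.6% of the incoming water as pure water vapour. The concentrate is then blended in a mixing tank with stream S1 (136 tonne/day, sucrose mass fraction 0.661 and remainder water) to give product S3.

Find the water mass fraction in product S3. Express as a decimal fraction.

Vapour removed = 0.406×0.535×505 = 109.69 tonne/day; concentrate = 395.31 tonne/day.
water reaching the mixer = 160.48 (from concentrate) + 136×0.339 = 206.59 tonne/day.
Product flow = 395.31 + 136 = 531.31 tonne/day; water fraction = 0.389.

0.389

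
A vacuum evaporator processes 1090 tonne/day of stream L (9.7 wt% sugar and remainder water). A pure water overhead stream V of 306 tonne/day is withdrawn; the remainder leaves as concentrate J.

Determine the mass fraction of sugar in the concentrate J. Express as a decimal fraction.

0.1349

sugar is not removed: 1090×0.097 = 105.73 tonne/day of sugar enters J.
Concentrate = 1090 − 306 = 784 tonne/day.
Mass fraction = 105.73/784 = 0.1349.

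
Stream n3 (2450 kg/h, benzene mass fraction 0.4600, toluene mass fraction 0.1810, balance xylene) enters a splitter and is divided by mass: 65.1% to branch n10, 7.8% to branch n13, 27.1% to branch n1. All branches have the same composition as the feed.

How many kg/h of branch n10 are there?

1595 kg/h

Branch n10 flow = 0.651×2450 = 1595 kg/h.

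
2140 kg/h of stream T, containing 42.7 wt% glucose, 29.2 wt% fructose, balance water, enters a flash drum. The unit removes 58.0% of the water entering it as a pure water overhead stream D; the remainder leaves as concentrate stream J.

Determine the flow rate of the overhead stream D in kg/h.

water entering = 2140×0.281 = 601.34 kg/h; overhead removed = 0.580×601.34 = 348.78 kg/h.

348.8 kg/h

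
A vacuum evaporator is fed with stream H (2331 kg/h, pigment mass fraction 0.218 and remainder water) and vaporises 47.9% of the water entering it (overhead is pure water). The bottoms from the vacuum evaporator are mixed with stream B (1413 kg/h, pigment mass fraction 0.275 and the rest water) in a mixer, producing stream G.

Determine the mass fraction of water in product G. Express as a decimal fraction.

Vapour removed = 0.479×0.782×2331 = 873.14 kg/h; concentrate = 1457.9 kg/h.
water reaching the mixer = 949.7 (from concentrate) + 1413×0.725 = 1974.1 kg/h.
Product flow = 1457.9 + 1413 = 2870.9 kg/h; water fraction = 0.688.

0.688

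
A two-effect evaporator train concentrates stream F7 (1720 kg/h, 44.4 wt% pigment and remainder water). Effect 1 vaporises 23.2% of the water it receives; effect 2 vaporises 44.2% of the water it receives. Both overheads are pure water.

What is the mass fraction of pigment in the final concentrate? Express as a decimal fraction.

0.651

water in feed = 1720×0.556 = 956.32 kg/h.
After stage 1: water left = (1−0.232)×956.32 = 734.45; stream total = 1498.1 kg/h.
After stage 2: water left = (1−0.442)×734.45 = 409.83; final concentrate = 1173.5 kg/h.
pigment fraction = 763.68/1173.5 = 0.651.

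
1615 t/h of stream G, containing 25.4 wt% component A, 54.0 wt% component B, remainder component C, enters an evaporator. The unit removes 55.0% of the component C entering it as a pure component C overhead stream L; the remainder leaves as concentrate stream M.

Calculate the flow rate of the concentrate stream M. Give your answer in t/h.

1432 t/h

component C entering = 1615×0.206 = 332.69 t/h; overhead removed = 0.550×332.69 = 182.98 t/h.
Concentrate = 1615 − 182.98 = 1432 t/h.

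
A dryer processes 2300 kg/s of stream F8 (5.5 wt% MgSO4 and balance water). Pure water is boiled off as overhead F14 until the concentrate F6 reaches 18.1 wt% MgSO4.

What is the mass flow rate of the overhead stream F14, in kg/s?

MgSO4 is conserved: 2300×0.055 = 126.5 kg/s all reports to the concentrate.
Concentrate = 126.5/(target fraction) = 698.9 kg/s.
Overhead = 2300 − 698.9 = 1601.1 kg/s.

1601 kg/s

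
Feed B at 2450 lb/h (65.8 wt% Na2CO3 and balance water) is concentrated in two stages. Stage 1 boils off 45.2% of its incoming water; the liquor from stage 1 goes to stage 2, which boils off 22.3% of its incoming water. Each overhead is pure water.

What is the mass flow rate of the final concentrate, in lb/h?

1969 lb/h

water in feed = 2450×0.342 = 837.9 lb/h.
After stage 1: water left = (1−0.452)×837.9 = 459.17; stream total = 2071.3 lb/h.
After stage 2: water left = (1−0.223)×459.17 = 356.77; final concentrate = 1968.9 lb/h.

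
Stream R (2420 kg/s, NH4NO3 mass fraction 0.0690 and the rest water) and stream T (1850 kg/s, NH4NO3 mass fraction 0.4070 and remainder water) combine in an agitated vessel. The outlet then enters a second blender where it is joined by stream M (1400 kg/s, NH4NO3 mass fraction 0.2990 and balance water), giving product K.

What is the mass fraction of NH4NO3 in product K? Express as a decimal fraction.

0.2361

Overall, product flow = 5670 kg/s.
NH4NO3 in = 2420×0.069 + 1850×0.407 + 1400×0.299 = 1338.5 kg/s.
NH4NO3 fraction in K = 0.2361.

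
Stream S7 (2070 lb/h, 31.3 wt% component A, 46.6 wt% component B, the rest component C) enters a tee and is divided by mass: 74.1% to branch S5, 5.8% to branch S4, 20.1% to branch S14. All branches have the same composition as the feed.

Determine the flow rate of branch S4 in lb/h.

Branch S4 flow = 0.058×2070 = 120.06 lb/h.

120.1 lb/h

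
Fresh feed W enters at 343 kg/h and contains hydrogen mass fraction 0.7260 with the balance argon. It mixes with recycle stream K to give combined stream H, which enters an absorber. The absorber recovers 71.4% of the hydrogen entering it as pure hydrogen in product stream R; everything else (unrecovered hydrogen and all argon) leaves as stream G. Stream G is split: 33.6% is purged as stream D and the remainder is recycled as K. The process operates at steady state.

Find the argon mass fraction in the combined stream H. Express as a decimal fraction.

argon enters only via W and leaves only via the purge: 343×0.274 = 0.336×(argon in G), and the absorber passes all argon, so argon in H = argon in G = 279.71 kg/h.
hydrogen in H: m_A = 343×0.726 + (1−0.336)·(1−0.714)·m_A, so m_A = 249.02/0.8101 = 307.39 kg/h.
H = 307.39 + 279.71 = 587.1 kg/h.
argon fraction in H = 279.71/587.1 = 0.4764.

0.4764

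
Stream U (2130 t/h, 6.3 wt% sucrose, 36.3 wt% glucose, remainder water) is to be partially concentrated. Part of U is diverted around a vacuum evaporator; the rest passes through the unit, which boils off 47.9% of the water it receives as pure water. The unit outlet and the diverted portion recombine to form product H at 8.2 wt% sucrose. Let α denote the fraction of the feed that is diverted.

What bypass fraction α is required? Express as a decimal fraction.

All 2130×0.063 = 134.19 t/h of sucrose reaches H, so H = 134.19/0.082 = 1636.5 t/h and vapour = 493.54 t/h.
The evaporator receives (1−α)·2130 of feed at 0.574 water and removes 0.479 of that water:
0.479×0.574×(1−α)×2130 = 493.54
(1−α) = 493.54/585.63 = 0.8427;  α = 0.1573.

0.157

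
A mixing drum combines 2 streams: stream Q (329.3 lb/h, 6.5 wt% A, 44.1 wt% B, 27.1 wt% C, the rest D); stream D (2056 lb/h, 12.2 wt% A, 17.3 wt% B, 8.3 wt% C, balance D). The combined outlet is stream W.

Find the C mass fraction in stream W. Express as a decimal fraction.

0.109

Total flow out = 329.3 + 2056 = 2385.3 lb/h.
C in = 329.3×0.271 + 2056×0.083 = 259.89 lb/h.
C mass fraction in W = 259.89/2385.3 = 0.109.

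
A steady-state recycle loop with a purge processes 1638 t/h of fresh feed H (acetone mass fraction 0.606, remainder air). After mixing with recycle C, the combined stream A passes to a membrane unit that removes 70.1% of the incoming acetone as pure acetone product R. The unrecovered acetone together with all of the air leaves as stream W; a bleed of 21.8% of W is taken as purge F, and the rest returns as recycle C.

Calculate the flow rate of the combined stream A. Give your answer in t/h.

air enters only via H and leaves only via the purge: 1638×0.394 = 0.218×(air in W), and the membrane unit passes all air, so air in A = air in W = 2960.4 t/h.
acetone in A: m_A = 1638×0.606 + (1−0.218)·(1−0.701)·m_A, so m_A = 992.63/0.7662 = 1295.6 t/h.
A = 1295.6 + 2960.4 = 4256 t/h.

4256 t/h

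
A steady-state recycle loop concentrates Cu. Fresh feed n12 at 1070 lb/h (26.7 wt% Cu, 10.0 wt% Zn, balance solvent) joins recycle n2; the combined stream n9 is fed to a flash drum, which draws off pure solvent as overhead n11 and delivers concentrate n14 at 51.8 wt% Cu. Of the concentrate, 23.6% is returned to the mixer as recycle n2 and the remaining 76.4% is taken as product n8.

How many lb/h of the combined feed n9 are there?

Overall Cu balance (none leaves overhead): Cu in fresh feed = Cu in product, i.e. 1070×0.267 = (1−0.236)·n14·0.518.
n14 = 285.69/(0.518×0.764) = 721.89 lb/h.
Recycle n2 = 0.236×721.89 = 170.37 lb/h.
Combined feed n9 = 1070 + 170.37 = 1240.4 lb/h.

1240 lb/h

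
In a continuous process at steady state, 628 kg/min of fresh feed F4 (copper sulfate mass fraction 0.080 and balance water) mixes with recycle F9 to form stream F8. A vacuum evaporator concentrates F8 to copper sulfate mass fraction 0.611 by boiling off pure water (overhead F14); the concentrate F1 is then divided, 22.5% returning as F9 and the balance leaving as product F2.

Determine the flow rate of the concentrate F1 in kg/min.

106.1 kg/min

Overall copper sulfate balance (none leaves overhead): copper sulfate in fresh feed = copper sulfate in product, i.e. 628×0.080 = (1−0.225)·F1·0.611.
F1 = 50.24/(0.611×0.775) = 106.1 kg/min.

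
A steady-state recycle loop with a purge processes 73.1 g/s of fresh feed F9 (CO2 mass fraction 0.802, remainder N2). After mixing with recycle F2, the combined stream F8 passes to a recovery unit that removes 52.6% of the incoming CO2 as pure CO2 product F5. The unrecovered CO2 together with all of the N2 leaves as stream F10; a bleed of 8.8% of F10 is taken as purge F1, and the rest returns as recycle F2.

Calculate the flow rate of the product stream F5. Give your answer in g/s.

CO2 in F8: m_A = 73.1×0.802 + (1−0.088)·(1−0.526)·m_A, so m_A = 58.626/0.5677 = 103.27 g/s.
Product F5 = 0.526×103.27 = 54.319 g/s.

54.32 g/s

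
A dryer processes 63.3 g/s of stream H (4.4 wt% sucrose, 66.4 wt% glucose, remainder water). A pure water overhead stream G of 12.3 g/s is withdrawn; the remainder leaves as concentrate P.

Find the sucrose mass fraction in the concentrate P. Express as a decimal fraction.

0.055

sucrose is not removed: 63.3×0.044 = 2.7852 g/s of sucrose enters P.
Concentrate = 63.3 − 12.3 = 51 g/s.
Mass fraction = 2.7852/51 = 0.055.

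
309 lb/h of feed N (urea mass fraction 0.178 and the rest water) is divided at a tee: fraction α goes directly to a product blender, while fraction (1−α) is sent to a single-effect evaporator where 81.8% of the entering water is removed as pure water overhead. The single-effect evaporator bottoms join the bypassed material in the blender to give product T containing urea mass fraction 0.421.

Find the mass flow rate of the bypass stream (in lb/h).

43.75 lb/h

All 309×0.178 = 55.002 lb/h of urea reaches T, so T = 55.002/0.421 = 130.65 lb/h and vapour = 178.35 lb/h.
The evaporator receives (1−α)·309 of feed at 0.822 water and removes 0.818 of that water:
0.818×0.822×(1−α)×309 = 178.35
(1−α) = 178.35/207.77 = 0.8584;  α = 0.1416.
Bypass flow = 0.1416×309 = 43.749 lb/h.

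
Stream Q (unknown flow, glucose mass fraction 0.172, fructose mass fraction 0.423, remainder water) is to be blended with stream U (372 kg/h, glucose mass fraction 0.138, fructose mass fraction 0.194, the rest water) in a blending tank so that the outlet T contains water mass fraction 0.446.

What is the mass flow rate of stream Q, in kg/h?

2014 kg/h

Let Q be the unknown flow. Total out = 372 + Q.
water balance: 248.5 + 0.405·Q = 0.446·(372 + Q)
(0.405 − 0.446)·Q = 0.446×372 − 248.5 = -82.584
Q = -82.584 / -0.041 = 2014.2 kg/h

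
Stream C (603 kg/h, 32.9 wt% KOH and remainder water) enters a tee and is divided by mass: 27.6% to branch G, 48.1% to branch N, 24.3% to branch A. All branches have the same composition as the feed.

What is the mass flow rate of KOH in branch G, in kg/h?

Branch G total = 0.276×603 = 166.43 kg/h.
KOH in G = 0.329×166.43 = 54.755 kg/h.

54.75 kg/h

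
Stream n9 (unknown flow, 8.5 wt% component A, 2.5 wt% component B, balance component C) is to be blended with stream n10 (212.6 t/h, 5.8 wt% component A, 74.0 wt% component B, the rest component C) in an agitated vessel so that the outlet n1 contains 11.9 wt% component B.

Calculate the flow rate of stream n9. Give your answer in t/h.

1405 t/h

Let n9 be the unknown flow. Total out = 212.6 + n9.
component B balance: 157.32 + 0.025·n9 = 0.119·(212.6 + n9)
(0.025 − 0.119)·n9 = 0.119×212.6 − 157.32 = -132.02
n9 = -132.02 / -0.094 = 1404.5 t/h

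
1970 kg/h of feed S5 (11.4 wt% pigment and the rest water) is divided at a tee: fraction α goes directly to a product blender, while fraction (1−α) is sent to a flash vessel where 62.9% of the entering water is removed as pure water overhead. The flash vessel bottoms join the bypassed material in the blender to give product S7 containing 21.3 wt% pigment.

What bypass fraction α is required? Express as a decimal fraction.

All 1970×0.114 = 224.58 kg/h of pigment reaches S7, so S7 = 224.58/0.213 = 1054.4 kg/h and vapour = 915.63 kg/h.
The evaporator receives (1−α)·1970 of feed at 0.886 water and removes 0.629 of that water:
0.629×0.886×(1−α)×1970 = 915.63
(1−α) = 915.63/1097.9 = 0.8340;  α = 0.1660.

0.166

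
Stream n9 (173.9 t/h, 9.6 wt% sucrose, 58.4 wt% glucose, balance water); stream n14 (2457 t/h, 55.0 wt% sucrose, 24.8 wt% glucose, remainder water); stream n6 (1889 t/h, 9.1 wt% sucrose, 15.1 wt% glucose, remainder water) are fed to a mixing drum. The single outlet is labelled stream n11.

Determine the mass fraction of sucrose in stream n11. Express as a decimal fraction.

Total flow out = 173.9 + 2457 + 1889 = 4519.9 t/h.
sucrose in = 173.9×0.096 + 2457×0.550 + 1889×0.091 = 1539.9 t/h.
sucrose mass fraction in n11 = 1539.9/4519.9 = 0.341.

0.341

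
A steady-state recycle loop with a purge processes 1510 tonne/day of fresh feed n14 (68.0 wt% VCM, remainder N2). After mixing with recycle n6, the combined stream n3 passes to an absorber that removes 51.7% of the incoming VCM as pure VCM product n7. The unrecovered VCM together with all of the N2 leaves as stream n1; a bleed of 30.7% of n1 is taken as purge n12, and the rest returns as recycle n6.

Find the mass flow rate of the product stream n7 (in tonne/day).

797.9 tonne/day

VCM in n3: m_A = 1510×0.680 + (1−0.307)·(1−0.517)·m_A, so m_A = 1026.8/0.6653 = 1543.4 tonne/day.
Product n7 = 0.517×1543.4 = 797.94 tonne/day.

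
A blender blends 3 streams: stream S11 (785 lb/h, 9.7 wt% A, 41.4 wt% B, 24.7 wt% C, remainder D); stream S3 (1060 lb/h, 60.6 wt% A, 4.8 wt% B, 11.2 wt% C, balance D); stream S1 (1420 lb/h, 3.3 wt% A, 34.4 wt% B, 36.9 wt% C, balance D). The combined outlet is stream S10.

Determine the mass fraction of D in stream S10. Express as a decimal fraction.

Total flow out = 785 + 1060 + 1420 = 3265 lb/h.
D in = 785×0.242 + 1060×0.234 + 1420×0.254 = 798.69 lb/h.
D mass fraction in S10 = 798.69/3265 = 0.2446.

0.2446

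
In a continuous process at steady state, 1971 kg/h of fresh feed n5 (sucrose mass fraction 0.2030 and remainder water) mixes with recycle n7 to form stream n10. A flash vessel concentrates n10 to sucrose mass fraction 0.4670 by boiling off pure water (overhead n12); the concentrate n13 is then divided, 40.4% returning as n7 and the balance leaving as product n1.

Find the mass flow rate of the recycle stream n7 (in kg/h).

Overall sucrose balance (none leaves overhead): sucrose in fresh feed = sucrose in product, i.e. 1971×0.203 = (1−0.404)·n13·0.467.
n13 = 400.11/(0.467×0.596) = 1437.5 kg/h.
Recycle n7 = 0.404×1437.5 = 580.77 kg/h.

580.8 kg/h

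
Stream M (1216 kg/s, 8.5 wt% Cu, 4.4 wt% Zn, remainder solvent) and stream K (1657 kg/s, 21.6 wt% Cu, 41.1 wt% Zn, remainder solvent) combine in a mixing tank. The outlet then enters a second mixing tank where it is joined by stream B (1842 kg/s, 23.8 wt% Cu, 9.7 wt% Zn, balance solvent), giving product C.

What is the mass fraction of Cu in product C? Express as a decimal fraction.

Overall, product flow = 4715 kg/s.
Cu in = 1216×0.085 + 1657×0.216 + 1842×0.238 = 899.67 kg/s.
Cu fraction in C = 0.1908.

0.1908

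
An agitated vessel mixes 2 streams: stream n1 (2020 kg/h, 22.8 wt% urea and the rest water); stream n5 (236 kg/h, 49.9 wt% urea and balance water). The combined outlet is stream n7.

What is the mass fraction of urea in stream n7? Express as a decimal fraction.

Total flow out = 2020 + 236 = 2256 kg/h.
urea in = 2020×0.228 + 236×0.499 = 578.32 kg/h.
urea mass fraction in n7 = 578.32/2256 = 0.2563.

0.2563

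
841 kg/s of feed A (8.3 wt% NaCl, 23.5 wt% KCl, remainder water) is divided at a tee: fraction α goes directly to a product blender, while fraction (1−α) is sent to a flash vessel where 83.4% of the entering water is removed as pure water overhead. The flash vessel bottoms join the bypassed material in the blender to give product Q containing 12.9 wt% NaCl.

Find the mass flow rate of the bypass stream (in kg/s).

All 841×0.083 = 69.803 kg/s of NaCl reaches Q, so Q = 69.803/0.129 = 541.11 kg/s and vapour = 299.89 kg/s.
The evaporator receives (1−α)·841 of feed at 0.682 water and removes 0.834 of that water:
0.834×0.682×(1−α)×841 = 299.89
(1−α) = 299.89/478.35 = 0.6269;  α = 0.3731.
Bypass flow = 0.3731×841 = 313.75 kg/s.

313.8 kg/s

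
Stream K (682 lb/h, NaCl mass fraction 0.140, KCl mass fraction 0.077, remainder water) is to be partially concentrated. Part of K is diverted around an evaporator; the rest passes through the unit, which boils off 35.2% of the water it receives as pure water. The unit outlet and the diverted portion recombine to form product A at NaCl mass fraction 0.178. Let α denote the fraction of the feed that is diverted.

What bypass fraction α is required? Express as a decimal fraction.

All 682×0.140 = 95.48 lb/h of NaCl reaches A, so A = 95.48/0.178 = 536.4 lb/h and vapour = 145.6 lb/h.
The evaporator receives (1−α)·682 of feed at 0.783 water and removes 0.352 of that water:
0.352×0.783×(1−α)×682 = 145.6
(1−α) = 145.6/187.97 = 0.7746;  α = 0.2254.

0.225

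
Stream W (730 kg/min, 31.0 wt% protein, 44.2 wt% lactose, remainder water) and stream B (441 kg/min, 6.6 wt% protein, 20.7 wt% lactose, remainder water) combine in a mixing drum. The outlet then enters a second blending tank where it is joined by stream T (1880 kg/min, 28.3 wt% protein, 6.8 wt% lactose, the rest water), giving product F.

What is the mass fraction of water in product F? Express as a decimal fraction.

0.564

Overall, product flow = 3051 kg/min.
water in = 730×0.248 + 441×0.727 + 1880×0.649 = 1721.8 kg/min.
water fraction in F = 0.564.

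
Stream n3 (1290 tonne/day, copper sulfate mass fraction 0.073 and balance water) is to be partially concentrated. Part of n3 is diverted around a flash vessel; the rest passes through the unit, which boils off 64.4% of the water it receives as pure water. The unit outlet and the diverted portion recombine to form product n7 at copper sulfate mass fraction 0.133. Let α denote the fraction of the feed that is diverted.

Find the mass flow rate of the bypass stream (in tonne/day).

315.2 tonne/day

All 1290×0.073 = 94.17 tonne/day of copper sulfate reaches n7, so n7 = 94.17/0.133 = 708.05 tonne/day and vapour = 581.95 tonne/day.
The evaporator receives (1−α)·1290 of feed at 0.927 water and removes 0.644 of that water:
0.644×0.927×(1−α)×1290 = 581.95
(1−α) = 581.95/770.11 = 0.7557;  α = 0.2443.
Bypass flow = 0.2443×1290 = 315.18 tonne/day.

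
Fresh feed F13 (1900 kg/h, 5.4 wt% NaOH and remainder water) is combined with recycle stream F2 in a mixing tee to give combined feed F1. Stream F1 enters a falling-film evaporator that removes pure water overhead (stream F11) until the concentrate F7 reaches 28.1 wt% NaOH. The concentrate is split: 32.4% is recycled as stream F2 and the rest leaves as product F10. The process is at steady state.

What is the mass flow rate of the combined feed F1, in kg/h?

Overall NaOH balance (none leaves overhead): NaOH in fresh feed = NaOH in product, i.e. 1900×0.054 = (1−0.324)·F7·0.281.
F7 = 102.6/(0.281×0.676) = 540.13 kg/h.
Recycle F2 = 0.324×540.13 = 175 kg/h.
Combined feed F1 = 1900 + 175 = 2075 kg/h.

2075 kg/h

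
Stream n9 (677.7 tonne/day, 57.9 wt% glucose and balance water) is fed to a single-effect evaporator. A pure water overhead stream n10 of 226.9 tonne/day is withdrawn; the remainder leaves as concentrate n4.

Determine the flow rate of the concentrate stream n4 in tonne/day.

450.8 tonne/day

Concentrate = 677.7 − 226.9 = 450.8 tonne/day.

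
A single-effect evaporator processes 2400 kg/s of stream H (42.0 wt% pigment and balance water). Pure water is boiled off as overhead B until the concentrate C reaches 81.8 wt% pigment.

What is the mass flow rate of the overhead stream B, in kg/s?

pigment is conserved: 2400×0.420 = 1008 kg/s all reports to the concentrate.
Concentrate = 1008/(target fraction) = 1232.3 kg/s.
Overhead = 2400 − 1232.3 = 1167.7 kg/s.

1168 kg/s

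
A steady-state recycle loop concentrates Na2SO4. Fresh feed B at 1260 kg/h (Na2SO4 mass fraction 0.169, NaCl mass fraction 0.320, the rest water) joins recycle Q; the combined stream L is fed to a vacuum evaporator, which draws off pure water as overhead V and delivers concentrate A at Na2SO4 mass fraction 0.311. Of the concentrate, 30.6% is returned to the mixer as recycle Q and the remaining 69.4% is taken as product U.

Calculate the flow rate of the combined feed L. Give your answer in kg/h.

Overall Na2SO4 balance (none leaves overhead): Na2SO4 in fresh feed = Na2SO4 in product, i.e. 1260×0.169 = (1−0.306)·A·0.311.
A = 212.94/(0.311×0.694) = 986.59 kg/h.
Recycle Q = 0.306×986.59 = 301.9 kg/h.
Combined feed L = 1260 + 301.9 = 1561.9 kg/h.

1562 kg/h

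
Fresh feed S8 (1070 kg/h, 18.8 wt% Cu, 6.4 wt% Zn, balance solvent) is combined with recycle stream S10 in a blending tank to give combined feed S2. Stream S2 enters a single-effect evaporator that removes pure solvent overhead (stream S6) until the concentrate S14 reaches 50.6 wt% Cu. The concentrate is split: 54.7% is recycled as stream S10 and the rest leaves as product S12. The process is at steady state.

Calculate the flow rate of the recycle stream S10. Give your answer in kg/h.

Overall Cu balance (none leaves overhead): Cu in fresh feed = Cu in product, i.e. 1070×0.188 = (1−0.547)·S14·0.506.
S14 = 201.16/(0.506×0.453) = 877.59 kg/h.
Recycle S10 = 0.547×877.59 = 480.04 kg/h.

480 kg/h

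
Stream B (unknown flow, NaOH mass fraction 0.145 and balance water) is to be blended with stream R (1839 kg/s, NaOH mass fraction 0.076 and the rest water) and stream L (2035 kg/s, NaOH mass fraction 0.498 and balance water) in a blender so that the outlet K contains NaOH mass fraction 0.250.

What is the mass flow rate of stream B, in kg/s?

1759 kg/s

Let B be the unknown flow. Total out = 3874 + B.
NaOH balance: 1153.2 + 0.145·B = 0.250·(3874 + B)
(0.145 − 0.250)·B = 0.250×3874 − 1153.2 = -184.69
B = -184.69 / -0.105 = 1759 kg/s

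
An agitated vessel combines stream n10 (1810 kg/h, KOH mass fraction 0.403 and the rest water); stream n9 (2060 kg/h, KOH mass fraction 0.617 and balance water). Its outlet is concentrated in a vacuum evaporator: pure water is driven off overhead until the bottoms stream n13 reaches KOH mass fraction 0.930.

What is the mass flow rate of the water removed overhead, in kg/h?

1719 kg/h

KOH entering = 1810×0.403 + 2060×0.617 = 2000.5 kg/h.
All KOH reports to n13, so n13 = 2000.5/0.930 = 2151 kg/h.
Total feed = 3870 kg/h; overhead = 3870 − 2151 = 1719 kg/h.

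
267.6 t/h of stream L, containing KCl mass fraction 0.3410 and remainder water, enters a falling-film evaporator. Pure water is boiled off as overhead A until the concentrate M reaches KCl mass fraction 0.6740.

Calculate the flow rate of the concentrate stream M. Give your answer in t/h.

135.4 t/h

KCl is conserved: 267.6×0.341 = 91.252 t/h all reports to the concentrate.
Concentrate = 91.252/(target fraction) = 135.39 t/h.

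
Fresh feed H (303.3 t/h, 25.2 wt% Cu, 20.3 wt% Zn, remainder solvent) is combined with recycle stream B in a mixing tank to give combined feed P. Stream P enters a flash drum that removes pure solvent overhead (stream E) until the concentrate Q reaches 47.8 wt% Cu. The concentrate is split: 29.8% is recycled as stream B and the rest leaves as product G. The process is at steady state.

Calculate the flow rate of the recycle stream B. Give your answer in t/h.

67.88 t/h

Overall Cu balance (none leaves overhead): Cu in fresh feed = Cu in product, i.e. 303.3×0.252 = (1−0.298)·Q·0.478.
Q = 76.432/(0.478×0.702) = 227.78 t/h.
Recycle B = 0.298×227.78 = 67.877 t/h.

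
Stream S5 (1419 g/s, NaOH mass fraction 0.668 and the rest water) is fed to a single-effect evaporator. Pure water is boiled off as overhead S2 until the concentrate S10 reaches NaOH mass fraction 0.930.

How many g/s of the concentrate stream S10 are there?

1019 g/s

NaOH is conserved: 1419×0.668 = 947.89 g/s all reports to the concentrate.
Concentrate = 947.89/(target fraction) = 1019.2 g/s.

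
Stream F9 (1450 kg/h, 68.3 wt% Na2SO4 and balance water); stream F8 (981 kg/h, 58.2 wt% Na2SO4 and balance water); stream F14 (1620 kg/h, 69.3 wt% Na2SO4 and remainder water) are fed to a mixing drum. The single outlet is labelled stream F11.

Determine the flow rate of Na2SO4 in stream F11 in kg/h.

2684 kg/h

Na2SO4 out = Na2SO4 in = 1450×0.683 + 981×0.582 + 1620×0.693 = 2684 kg/h.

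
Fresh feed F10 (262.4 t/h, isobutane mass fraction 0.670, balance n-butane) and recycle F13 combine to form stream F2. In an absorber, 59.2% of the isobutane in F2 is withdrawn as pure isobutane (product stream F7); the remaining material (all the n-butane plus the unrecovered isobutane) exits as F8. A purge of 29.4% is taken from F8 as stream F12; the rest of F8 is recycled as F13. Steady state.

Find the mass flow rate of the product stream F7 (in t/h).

isobutane in F2: m_A = 262.4×0.670 + (1−0.294)·(1−0.592)·m_A, so m_A = 175.81/0.7120 = 246.94 t/h.
Product F7 = 0.592×246.94 = 146.19 t/h.

146.2 t/h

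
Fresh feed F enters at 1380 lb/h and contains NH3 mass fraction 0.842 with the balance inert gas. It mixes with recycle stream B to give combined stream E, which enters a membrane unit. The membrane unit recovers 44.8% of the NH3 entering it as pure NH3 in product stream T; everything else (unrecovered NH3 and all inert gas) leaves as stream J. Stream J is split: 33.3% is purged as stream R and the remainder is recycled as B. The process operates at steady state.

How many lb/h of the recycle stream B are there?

1114 lb/h

inert gas enters only via F and leaves only via the purge: 1380×0.158 = 0.333×(inert gas in J), and the membrane unit passes all inert gas, so inert gas in E = inert gas in J = 654.77 lb/h.
NH3 in E: m_A = 1380×0.842 + (1−0.333)·(1−0.448)·m_A, so m_A = 1162/0.6318 = 1839.1 lb/h.
J = (1−0.448)×1839.1 + 654.77 = 1669.9 lb/h.
Recycle B = (1−0.333)×1669.9 = 1113.9 lb/h.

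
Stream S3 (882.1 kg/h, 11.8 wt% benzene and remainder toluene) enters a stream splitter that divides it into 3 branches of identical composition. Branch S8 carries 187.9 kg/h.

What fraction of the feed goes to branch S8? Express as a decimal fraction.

0.213

Fraction to S8 = 187.9/882.1 = 0.2130.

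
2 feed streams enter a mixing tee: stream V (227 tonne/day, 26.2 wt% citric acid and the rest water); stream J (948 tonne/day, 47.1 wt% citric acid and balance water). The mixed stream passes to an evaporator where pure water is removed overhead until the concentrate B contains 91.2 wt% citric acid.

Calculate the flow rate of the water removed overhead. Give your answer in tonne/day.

citric acid entering = 227×0.262 + 948×0.471 = 505.98 tonne/day.
All citric acid reports to B, so B = 505.98/0.912 = 554.8 tonne/day.
Total feed = 1175 tonne/day; overhead = 1175 − 554.8 = 620.2 tonne/day.

620.2 tonne/day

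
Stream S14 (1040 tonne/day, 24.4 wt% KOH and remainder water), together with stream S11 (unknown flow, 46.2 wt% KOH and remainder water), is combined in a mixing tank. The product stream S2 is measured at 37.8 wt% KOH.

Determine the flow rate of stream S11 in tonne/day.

1659 tonne/day

Let S11 be the unknown flow. Total out = 1040 + S11.
KOH balance: 253.76 + 0.462·S11 = 0.378·(1040 + S11)
(0.462 − 0.378)·S11 = 0.378×1040 − 253.76 = 139.36
S11 = 139.36 / 0.084 = 1659 tonne/day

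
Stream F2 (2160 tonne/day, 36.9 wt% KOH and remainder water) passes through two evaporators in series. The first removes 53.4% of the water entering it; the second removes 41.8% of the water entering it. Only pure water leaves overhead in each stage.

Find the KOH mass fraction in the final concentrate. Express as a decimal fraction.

water in feed = 2160×0.631 = 1363 tonne/day.
After stage 1: water left = (1−0.534)×1363 = 635.14; stream total = 1432.2 tonne/day.
After stage 2: water left = (1−0.418)×635.14 = 369.65; final concentrate = 1166.7 tonne/day.
KOH fraction = 797.04/1166.7 = 0.683.

0.683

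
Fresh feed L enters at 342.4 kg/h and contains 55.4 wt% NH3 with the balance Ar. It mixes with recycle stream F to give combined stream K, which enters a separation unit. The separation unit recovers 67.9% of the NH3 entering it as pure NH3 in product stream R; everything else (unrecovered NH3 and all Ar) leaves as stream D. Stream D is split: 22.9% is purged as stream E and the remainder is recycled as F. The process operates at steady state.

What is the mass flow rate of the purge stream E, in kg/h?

Ar enters only via L and leaves only via the purge: 342.4×0.446 = 0.229×(Ar in D), and the separation unit passes all Ar, so Ar in K = Ar in D = 666.86 kg/h.
NH3 in K: m_A = 342.4×0.554 + (1−0.229)·(1−0.679)·m_A, so m_A = 189.69/0.7525 = 252.08 kg/h.
D = (1−0.679)×252.08 + 666.86 = 747.77 kg/h.
Purge E = 0.229×747.77 = 171.24 kg/h.

171.2 kg/h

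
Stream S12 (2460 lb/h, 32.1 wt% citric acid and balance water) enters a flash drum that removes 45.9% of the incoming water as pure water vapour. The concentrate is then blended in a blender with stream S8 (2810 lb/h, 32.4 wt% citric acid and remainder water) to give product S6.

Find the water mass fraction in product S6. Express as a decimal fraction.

Vapour removed = 0.459×0.679×2460 = 766.69 lb/h; concentrate = 1693.3 lb/h.
water reaching the mixer = 903.65 (from concentrate) + 2810×0.676 = 2803.2 lb/h.
Product flow = 1693.3 + 2810 = 4503.3 lb/h; water fraction = 0.622.

0.622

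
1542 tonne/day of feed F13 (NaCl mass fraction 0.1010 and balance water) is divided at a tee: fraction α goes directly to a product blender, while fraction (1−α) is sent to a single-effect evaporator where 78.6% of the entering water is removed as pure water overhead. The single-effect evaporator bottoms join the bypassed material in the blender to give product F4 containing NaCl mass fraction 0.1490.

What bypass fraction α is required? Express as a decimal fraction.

All 1542×0.101 = 155.74 tonne/day of NaCl reaches F4, so F4 = 155.74/0.149 = 1045.2 tonne/day and vapour = 496.75 tonne/day.
The evaporator receives (1−α)·1542 of feed at 0.899 water and removes 0.786 of that water:
0.786×0.899×(1−α)×1542 = 496.75
(1−α) = 496.75/1089.6 = 0.4559;  α = 0.5441.

0.544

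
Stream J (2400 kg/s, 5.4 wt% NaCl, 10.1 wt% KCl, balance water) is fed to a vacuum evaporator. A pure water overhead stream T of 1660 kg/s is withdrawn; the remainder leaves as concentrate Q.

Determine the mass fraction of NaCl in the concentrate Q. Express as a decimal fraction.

0.175

NaCl is not removed: 2400×0.054 = 129.6 kg/s of NaCl enters Q.
Concentrate = 2400 − 1660 = 740 kg/s.
Mass fraction = 129.6/740 = 0.175.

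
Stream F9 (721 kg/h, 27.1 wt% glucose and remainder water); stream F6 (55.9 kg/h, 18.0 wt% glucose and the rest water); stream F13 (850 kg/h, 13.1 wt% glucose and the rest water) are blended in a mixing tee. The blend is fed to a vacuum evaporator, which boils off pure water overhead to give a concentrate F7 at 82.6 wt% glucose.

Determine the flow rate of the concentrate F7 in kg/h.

383.5 kg/h

glucose entering = 721×0.271 + 55.9×0.180 + 850×0.131 = 316.8 kg/h.
All glucose reports to F7, so F7 = 316.8/0.826 = 383.54 kg/h.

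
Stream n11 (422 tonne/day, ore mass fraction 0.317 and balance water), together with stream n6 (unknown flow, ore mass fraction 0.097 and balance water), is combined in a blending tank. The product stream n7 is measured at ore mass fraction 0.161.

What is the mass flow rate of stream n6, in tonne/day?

Let n6 be the unknown flow. Total out = 422 + n6.
ore balance: 133.77 + 0.097·n6 = 0.161·(422 + n6)
(0.097 − 0.161)·n6 = 0.161×422 − 133.77 = -65.832
n6 = -65.832 / -0.064 = 1028.6 tonne/day

1029 tonne/day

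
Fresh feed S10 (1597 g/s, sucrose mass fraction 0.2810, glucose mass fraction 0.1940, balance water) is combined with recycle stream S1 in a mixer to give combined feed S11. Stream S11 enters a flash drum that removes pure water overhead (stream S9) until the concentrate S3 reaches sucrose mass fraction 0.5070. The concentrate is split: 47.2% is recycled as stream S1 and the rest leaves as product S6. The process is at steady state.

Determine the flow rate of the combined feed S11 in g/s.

2388 g/s

Overall sucrose balance (none leaves overhead): sucrose in fresh feed = sucrose in product, i.e. 1597×0.281 = (1−0.472)·S3·0.507.
S3 = 448.76/(0.507×0.528) = 1676.4 g/s.
Recycle S1 = 0.472×1676.4 = 791.25 g/s.
Combined feed S11 = 1597 + 791.25 = 2388.2 g/s.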